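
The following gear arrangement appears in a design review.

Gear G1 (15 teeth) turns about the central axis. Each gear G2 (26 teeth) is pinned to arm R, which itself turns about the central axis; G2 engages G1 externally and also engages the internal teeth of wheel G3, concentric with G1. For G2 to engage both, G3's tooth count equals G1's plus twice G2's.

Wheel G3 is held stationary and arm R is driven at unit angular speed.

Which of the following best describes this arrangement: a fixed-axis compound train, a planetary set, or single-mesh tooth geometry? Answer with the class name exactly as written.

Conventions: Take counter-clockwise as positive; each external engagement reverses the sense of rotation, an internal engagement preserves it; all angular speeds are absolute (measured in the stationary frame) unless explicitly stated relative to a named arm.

planetary set

class = planetary set [G3 = 15+2·26 = 67; Willis about the carrier]
classification: planetary set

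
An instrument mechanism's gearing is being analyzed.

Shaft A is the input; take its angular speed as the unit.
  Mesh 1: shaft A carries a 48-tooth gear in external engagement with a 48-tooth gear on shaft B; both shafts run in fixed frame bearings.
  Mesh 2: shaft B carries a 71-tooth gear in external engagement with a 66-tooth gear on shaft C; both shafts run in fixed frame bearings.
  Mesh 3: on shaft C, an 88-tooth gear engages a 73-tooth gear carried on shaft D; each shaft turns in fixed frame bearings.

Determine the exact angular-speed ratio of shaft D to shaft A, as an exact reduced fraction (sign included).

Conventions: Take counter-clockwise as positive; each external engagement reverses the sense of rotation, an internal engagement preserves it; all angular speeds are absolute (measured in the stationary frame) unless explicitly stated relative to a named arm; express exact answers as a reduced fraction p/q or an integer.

class = fixed-axis compound train [3 meshes; 3 ratios multiply, 3 sense flips]
mesh 1 [48T→48T]: running ratio 1, sense −
mesh 2 [71T→66T]: running ratio 71/66, sense +
mesh 3 [88T→73T]: running ratio 284/219, sense −
ω_out/ω_in = -284/219

-284/219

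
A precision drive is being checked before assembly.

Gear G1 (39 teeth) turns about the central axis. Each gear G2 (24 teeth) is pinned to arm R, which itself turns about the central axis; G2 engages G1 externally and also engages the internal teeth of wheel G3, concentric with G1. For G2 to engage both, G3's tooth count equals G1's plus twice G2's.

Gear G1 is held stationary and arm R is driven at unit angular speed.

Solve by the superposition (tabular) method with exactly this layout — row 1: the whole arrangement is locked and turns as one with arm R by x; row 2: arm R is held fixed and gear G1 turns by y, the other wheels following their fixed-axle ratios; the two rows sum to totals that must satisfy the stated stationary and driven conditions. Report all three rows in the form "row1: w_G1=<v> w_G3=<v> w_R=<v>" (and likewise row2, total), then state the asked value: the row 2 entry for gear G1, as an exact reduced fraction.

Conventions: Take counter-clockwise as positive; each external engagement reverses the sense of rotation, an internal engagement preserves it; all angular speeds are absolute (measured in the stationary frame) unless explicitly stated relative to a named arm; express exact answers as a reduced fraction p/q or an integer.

row1: w_G1=1 w_G3=1 w_R=1
row2: w_G1=-1 w_G3=13/29 w_R=0
total: w_G1=0 w_G3=42/29 w_R=1
asked value: -1

topology: planetary set — G1 39T / G2 24T / G3 87T, arm = carrier (Willis)
row 1 (train locked, turned with arm): all members turn x
row 2 (arm held, sun turns y): ω_ring = −(39/87)·y, ω_arm = 0
boundary: total ω_sun = x + y = 0 and total ω_arm = x = 1  ⇒  y = -1, x = 1
row 2 ring = −(39/87)·(-1) = 13/29
totals (row 1 + row 2): sun 1 + (-1) = 0, ring 1 + 13/29 = 42/29, arm 1 + 0 = 1
asked cell (row2, sun) = -1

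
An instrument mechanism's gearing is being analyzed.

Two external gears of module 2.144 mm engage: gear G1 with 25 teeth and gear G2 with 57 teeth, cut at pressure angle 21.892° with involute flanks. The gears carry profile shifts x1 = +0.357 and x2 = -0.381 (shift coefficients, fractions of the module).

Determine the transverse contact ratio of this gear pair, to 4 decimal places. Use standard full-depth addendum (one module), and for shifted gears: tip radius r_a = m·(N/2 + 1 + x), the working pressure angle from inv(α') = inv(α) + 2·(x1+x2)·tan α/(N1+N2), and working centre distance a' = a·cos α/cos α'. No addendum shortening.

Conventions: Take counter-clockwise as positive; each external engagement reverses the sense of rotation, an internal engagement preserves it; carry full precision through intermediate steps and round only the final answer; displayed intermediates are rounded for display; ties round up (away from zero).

1.5606

topology: single-mesh involute geometry — m = 2.144, 25T/57T pair
base radii: r_b1 = 24.867407, r_b2 = 56.697688
tip radii: r_a1 = 29.709408, r_a2 = 62.431136
inv(α') = inv(21.892°) + 2·(+0.357-0.381)·tan α/(25+57) = 0.01951254  ⇒  α' = 21.80818°
a' = a·cos α / cos α' = 87.9040·cos 21.892°/cos 21.80818° = 87.852450
action lengths: √(r_a1²−r_b1²) = 16.256106, √(r_a2²−r_b2²) = 26.134630
base pitch p_b = π·m·cos α = 6.249861
CR = (16.256106 + 26.134630 − 87.852450·sin 21.80818°)/6.249861 = 1.560597
contact ratio ≈ 1.5606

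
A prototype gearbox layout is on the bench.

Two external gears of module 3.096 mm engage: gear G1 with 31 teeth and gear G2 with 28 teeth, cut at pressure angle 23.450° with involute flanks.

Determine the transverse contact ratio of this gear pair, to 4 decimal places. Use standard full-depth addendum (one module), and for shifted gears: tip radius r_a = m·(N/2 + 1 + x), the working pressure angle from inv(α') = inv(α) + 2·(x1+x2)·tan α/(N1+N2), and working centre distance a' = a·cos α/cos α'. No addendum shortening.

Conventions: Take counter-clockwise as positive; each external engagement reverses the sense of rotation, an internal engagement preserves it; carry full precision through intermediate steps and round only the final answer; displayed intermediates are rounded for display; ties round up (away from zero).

1.5192

single-mesh involute tooth geometry (31T engaging 28T at module 3.096)
base radii: r_b1 = 44.024561, r_b2 = 39.764119
tip radii: r_a1 = 51.084000, r_a2 = 46.440000
no profile shift: α' = α, a' = a
action lengths: √(r_a1²−r_b1²) = 25.911640, √(r_a2²−r_b2²) = 23.989340
base pitch p_b = π·m·cos α = 8.923048
CR = (25.911640 + 23.989340 − 91.332000·sin 23.45000°)/8.923048 = 1.519160
contact ratio ≈ 1.5192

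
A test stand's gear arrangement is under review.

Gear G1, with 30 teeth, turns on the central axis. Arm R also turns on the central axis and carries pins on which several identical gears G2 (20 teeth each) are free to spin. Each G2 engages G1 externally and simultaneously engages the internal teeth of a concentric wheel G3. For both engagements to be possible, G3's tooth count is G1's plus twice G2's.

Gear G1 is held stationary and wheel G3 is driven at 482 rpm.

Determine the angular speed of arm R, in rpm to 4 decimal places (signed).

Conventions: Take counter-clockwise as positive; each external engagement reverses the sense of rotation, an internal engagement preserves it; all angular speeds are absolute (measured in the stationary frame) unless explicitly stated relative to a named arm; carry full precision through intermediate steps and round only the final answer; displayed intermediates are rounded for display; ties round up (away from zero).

topology: planetary set — G1 30T / G2 20T / G3 70T, arm = carrier (Willis)
normalise by the input: solve with ω_ring = 1, then scale by 482 rpm
ring teeth: 30 + 2·20 = 70
30(ω_sun−ω_arm) = −70(ω_ring−ω_arm),  ω_sun = 0, ω_ring = 1
30(0−ω_arm) = −70(1−ω_arm)  ⇒  100·ω_arm = 70  ⇒  ω_arm = 7/10
scale: ω_arm = 7/10 × 482 rpm = +337.4000 rpm

+337.4000 rpm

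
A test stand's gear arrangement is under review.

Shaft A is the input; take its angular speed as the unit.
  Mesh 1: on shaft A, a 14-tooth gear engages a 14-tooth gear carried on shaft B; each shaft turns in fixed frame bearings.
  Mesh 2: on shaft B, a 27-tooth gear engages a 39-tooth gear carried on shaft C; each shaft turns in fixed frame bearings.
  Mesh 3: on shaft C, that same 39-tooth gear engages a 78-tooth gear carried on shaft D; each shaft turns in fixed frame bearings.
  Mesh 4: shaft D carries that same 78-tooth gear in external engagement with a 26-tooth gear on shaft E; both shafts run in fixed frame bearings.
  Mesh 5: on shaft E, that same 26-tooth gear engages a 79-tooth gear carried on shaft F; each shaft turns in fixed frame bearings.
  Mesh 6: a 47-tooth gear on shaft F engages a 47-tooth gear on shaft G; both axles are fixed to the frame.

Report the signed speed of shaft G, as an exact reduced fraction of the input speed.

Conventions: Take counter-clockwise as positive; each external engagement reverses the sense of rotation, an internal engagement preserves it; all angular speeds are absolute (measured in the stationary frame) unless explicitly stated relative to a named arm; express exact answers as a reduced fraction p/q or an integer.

27/79

6-mesh fixed-axis compound train (all bearings frame-fixed)
mesh 1 [14T→14T]: |ω|/ω_in = 1×14/14 = 1, sense flips to −
mesh 2 [27T→39T]: |ω|/ω_in = 1×27/39 = 9/13, sense flips to +
mesh 3 [39T→78T]: |ω|/ω_in = (9/13)×39/78 = 9/26, sense flips to −
mesh 4 [78T→26T]: |ω|/ω_in = (9/26)×78/26 = 27/26, sense flips to +
mesh 5 [26T→79T]: |ω|/ω_in = (27/26)×26/79 = 27/79, sense flips to −
mesh 6 [47T→47T]: |ω|/ω_in = (27/79)×47/47 = 27/79, sense flips to +
signed output speed (× input speed) = 27/79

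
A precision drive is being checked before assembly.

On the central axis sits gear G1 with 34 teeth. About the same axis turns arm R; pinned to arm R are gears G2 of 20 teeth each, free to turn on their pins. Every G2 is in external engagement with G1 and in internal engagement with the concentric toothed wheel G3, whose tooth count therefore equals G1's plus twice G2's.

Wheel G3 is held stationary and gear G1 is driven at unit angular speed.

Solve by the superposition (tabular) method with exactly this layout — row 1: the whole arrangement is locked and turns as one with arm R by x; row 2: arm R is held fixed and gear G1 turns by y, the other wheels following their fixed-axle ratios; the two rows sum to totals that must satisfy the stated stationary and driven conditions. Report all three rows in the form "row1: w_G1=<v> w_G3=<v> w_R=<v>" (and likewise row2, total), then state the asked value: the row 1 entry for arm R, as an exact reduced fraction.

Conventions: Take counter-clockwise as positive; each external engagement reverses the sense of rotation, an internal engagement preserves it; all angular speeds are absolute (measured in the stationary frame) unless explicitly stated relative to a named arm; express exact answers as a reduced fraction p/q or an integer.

class = planetary set [G3 = 34+2·20 = 74; Willis about the carrier]
row 1: whole set turns with the arm by x
row 2 (arm held, sun turns y): ω_ring = −(34/74)·y, ω_arm = 0
boundary: total ω_ring = x − (34/74)·y = 0 and total ω_sun = x + y = 1  ⇒  y = 37/54, x = 17/54
row 2 ring = −(34/74)·37/54 = -17/54
totals (row 1 + row 2): sun 17/54 + 37/54 = 1, ring 17/54 + (-17/54) = 0, arm 17/54 + 0 = 17/54
asked cell (row1, arm) = 17/54

row1: w_G1=17/54 w_G3=17/54 w_R=17/54
row2: w_G1=37/54 w_G3=-17/54 w_R=0
total: w_G1=1 w_G3=0 w_R=17/54
asked value: 17/54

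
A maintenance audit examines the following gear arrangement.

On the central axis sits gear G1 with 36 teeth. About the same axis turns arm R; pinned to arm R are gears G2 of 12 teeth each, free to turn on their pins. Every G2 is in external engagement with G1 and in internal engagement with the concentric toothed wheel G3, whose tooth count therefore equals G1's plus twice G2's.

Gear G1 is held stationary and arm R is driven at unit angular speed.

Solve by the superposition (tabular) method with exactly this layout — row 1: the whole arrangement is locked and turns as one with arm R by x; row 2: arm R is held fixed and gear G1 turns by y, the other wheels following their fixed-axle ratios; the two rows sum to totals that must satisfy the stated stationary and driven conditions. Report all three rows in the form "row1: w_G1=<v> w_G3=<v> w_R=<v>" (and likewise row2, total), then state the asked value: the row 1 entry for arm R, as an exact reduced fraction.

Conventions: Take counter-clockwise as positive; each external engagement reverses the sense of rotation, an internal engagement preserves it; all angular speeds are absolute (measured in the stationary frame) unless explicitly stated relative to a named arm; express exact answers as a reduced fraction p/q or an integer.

row1: w_G1=1 w_G3=1 w_R=1
row2: w_G1=-1 w_G3=3/5 w_R=0
total: w_G1=0 w_G3=8/5 w_R=1
asked value: 1

topology: planetary set — G1 36T / G2 12T / G3 60T, arm = carrier (Willis)
superposition row 1 [locked train]: every member turns x
row 2 (arm held, sun turns y): ω_ring = −(36/60)·y, ω_arm = 0
boundary: total ω_sun = x + y = 0 and total ω_arm = x = 1  ⇒  y = -1, x = 1
row 2 ring = −(36/60)·(-1) = 3/5
totals (row 1 + row 2): sun 1 + (-1) = 0, ring 1 + 3/5 = 8/5, arm 1 + 0 = 1
asked cell (row1, arm) = 1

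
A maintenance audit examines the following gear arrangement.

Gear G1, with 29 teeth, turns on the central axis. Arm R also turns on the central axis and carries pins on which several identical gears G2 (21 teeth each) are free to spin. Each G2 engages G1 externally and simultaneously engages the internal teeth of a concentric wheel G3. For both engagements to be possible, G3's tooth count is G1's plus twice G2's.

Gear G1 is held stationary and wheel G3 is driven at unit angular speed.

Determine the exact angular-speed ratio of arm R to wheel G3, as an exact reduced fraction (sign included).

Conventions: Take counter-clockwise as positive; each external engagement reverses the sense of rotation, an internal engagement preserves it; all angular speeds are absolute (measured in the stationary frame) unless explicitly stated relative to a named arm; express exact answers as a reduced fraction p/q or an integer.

71/100

recognized (axles ride arm R): planetary set, 29/21/71 teeth
ring teeth: 29 + 2·21 = 71
29(ω_sun−ω_arm) = −71(ω_ring−ω_arm),  ω_sun = 0, ω_ring = 1
29(0−ω_arm) = −71(1−ω_arm)  ⇒  100·ω_arm = 71  ⇒  ω_arm = 71/100
ω_out/ω_in = 71/100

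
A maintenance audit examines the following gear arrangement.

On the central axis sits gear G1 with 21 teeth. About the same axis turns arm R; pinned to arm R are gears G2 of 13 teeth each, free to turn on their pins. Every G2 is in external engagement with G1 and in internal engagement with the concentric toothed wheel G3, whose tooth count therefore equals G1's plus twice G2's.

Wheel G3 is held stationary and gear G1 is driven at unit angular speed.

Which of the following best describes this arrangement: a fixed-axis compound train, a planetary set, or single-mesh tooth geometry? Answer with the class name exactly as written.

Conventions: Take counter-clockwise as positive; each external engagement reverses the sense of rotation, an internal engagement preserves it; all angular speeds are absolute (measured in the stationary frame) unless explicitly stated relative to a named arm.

topology: planetary set — G1 21T / G2 13T / G3 47T, arm = carrier (Willis)
classification: planetary set

planetary set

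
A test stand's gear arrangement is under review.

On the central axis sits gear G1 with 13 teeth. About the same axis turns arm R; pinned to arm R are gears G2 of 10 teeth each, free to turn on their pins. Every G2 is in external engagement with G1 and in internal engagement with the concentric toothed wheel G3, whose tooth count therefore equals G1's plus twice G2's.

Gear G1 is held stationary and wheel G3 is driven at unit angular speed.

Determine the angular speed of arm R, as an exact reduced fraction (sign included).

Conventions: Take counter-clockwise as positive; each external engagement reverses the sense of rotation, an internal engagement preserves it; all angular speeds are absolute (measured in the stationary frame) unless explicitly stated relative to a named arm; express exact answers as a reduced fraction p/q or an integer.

33/46

recognized (axles ride arm R): planetary set, 13/10/33 teeth
ring teeth: 13 + 2·10 = 33
13(ω_sun−ω_arm) = −33(ω_ring−ω_arm),  ω_sun = 0, ω_ring = 1
13(0−ω_arm) = −33(1−ω_arm)  ⇒  46·ω_arm = 33  ⇒  ω_arm = 33/46
exact speed ratio = 33/46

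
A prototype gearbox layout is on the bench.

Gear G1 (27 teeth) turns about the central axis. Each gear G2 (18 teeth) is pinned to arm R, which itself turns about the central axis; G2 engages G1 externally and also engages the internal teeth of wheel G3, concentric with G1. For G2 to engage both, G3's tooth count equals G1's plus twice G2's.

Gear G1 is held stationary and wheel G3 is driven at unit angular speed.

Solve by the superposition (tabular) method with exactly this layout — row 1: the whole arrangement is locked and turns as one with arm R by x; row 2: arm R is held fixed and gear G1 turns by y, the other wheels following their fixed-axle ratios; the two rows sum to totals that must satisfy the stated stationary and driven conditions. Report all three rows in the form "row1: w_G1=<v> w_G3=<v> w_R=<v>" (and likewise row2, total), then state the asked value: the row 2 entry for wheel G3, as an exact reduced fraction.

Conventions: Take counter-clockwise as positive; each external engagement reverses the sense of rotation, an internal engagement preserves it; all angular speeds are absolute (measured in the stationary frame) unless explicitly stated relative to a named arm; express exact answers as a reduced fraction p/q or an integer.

row1: w_G1=7/10 w_G3=7/10 w_R=7/10
row2: w_G1=-7/10 w_G3=3/10 w_R=0
total: w_G1=0 w_G3=1 w_R=7/10
asked value: 3/10

planetary set (27T centre, 18T on arm, 63T internal) — Willis relation
row 1: whole set turns with the arm by x
row 2: sun turns y, ring = −(27/63)·y, arm 0
boundary: total ω_sun = x + y = 0 and total ω_ring = x − (27/63)·y = 1  ⇒  y = -7/10, x = 7/10
row 2 ring = −(27/63)·(-7/10) = 3/10
totals (row 1 + row 2): sun 7/10 + (-7/10) = 0, ring 7/10 + 3/10 = 1, arm 7/10 + 0 = 7/10
asked cell (row2, ring) = 3/10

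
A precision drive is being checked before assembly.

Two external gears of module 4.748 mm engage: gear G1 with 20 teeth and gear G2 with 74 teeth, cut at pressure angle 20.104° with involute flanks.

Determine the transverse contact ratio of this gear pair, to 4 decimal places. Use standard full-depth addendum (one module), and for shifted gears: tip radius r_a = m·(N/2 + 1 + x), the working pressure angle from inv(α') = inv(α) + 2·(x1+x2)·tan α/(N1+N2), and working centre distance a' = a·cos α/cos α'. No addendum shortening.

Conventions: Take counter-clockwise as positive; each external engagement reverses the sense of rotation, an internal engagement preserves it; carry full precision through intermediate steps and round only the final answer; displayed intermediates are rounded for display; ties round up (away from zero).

single-mesh involute tooth geometry (20T engaging 74T at module 4.748)
base radii: r_b1 = 44.587056, r_b2 = 164.972107
tip radii: r_a1 = 52.228000, r_a2 = 180.424000
no profile shift: α' = α, a' = a
action lengths: √(r_a1²−r_b1²) = 27.198501, √(r_a2²−r_b2²) = 73.054937
base pitch p_b = π·m·cos α = 14.007437
CR = (27.198501 + 73.054937 − 223.156000·sin 20.10400°)/14.007437 = 1.681184
contact ratio ≈ 1.6812

1.6812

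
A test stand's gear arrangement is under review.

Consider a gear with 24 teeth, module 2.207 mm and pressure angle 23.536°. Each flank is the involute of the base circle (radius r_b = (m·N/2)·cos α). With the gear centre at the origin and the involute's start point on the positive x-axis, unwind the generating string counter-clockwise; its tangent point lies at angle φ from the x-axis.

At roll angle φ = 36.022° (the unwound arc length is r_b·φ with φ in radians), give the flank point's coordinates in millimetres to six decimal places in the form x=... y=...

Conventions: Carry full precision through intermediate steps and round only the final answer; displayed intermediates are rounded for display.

x=28.615592 y=1.932914

single-mesh involute tooth geometry (24T wheel at module 2.207)
pitch radius r_p = m·N/2 = 2.207·24/2 = 26.484000
base radius r_b = r_p·cos α = 26.484000·cos 23.536° = 24.280779
roll angle φ = 36.022° = 0.62870250 rad
x = r_b·(cos φ + φ·sin φ) = 28.615592
y = r_b·(sin φ − φ·cos φ) = 1.932914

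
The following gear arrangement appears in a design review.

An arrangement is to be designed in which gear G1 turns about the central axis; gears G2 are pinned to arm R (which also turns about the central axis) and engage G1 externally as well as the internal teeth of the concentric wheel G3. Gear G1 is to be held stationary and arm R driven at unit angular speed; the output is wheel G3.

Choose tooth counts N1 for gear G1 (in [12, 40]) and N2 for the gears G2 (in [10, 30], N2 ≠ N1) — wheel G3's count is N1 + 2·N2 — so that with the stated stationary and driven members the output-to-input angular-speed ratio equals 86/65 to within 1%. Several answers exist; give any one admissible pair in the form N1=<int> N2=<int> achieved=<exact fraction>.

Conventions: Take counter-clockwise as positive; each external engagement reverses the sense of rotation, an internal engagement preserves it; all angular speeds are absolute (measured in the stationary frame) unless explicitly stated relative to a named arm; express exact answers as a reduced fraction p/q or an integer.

class = planetary set [ratio 86/65 wanted; Willis about the carrier]
Willis with ω_sun = 0: ω_ring/ω_arm = (N1+N3)/N3; set equal to 86/65  ⇒  N3/N1 = 1/(86/65 − 1) = 65/21
N3 = N1 + 2·N2  ⇒  N2/N1 = (N3/N1 − 1)/2 = (65/21 − 1)/2 = 22/21
smallest multiple with N1 ≥ 12 and N2 ≥ 10: k = 1  ⇒  N1 = 1·21 = 21, N2 = 1·22 = 22 (N1 ≤ 40, N2 ≤ 30, N2 ≠ N1 ✓), N3 = 21 + 2·22 = 65
check: (N1+N3)/N3 with N1 = 21, N3 = 65 gives 86/65; |achieved − target| = 0 ≤ 43/3250 ✓

N1=21 N2=22 achieved=86/65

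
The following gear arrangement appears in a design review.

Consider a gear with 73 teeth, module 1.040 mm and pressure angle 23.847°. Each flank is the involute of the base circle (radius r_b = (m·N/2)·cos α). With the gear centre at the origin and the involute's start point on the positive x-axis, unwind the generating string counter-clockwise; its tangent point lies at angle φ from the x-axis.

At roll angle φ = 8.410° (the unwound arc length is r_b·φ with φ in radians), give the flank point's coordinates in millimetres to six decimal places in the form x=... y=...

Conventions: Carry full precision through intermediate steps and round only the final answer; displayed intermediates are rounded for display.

x=35.091293 y=0.036520

recognized (one wheel, involute flank): single-mesh tooth geometry, m = 1.040, N = 73
pitch radius r_p = m·N/2 = 1.040·73/2 = 37.960000
base radius r_b = r_p·cos α = 37.960000·cos 23.847° = 34.719291
roll angle φ = 8.410° = 0.14678219 rad
x = r_b·(cos φ + φ·sin φ) = 35.091293
y = r_b·(sin φ − φ·cos φ) = 0.036520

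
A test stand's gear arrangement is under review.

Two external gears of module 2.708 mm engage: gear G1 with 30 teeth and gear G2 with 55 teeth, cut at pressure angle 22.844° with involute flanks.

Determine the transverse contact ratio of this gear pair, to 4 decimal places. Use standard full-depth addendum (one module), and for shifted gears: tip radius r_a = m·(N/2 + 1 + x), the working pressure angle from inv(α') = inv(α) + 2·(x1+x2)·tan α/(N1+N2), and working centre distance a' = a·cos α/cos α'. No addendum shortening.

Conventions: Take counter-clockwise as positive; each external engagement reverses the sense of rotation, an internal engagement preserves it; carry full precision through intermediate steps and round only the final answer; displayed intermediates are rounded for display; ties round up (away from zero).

1.5871

class = single-mesh tooth geometry [involute pair 30T × 55T, m = 2.708]
base radii: r_b1 = 37.433982, r_b2 = 68.628967
tip radii: r_a1 = 43.328000, r_a2 = 77.178000
no profile shift: α' = α, a' = a
action lengths: √(r_a1²−r_b1²) = 21.817712, √(r_a2²−r_b2²) = 35.305928
base pitch p_b = π·m·cos α = 7.840155
CR = (21.817712 + 35.305928 − 115.090000·sin 22.84400°)/7.840155 = 1.587087
contact ratio ≈ 1.5871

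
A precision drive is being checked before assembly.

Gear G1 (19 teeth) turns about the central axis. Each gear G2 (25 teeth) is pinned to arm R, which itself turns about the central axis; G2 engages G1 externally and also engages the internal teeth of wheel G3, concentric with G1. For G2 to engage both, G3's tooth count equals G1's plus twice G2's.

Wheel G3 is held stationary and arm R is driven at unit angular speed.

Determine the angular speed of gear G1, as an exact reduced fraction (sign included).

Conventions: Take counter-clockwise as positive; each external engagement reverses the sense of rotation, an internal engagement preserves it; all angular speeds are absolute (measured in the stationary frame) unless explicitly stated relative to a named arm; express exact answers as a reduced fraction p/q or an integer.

class = planetary set [G3 = 19+2·25 = 69; Willis about the carrier]
ring teeth: 19 + 2·25 = 69
19(ω_sun−ω_arm) = −69(ω_ring−ω_arm),  ω_ring = 0, ω_arm = 1
ω_sun = 1 − (69/19)(0−1) = 88/19
exact speed ratio = 88/19

88/19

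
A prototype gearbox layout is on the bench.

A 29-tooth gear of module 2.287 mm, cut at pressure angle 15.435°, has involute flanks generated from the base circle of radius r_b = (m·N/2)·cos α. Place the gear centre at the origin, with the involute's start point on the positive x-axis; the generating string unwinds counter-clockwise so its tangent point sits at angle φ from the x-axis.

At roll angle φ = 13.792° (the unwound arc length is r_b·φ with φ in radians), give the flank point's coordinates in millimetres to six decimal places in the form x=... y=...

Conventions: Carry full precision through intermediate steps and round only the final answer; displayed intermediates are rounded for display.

x=32.878197 y=0.147759

recognized (one wheel, involute flank): single-mesh tooth geometry, m = 2.287, N = 29
pitch radius r_p = m·N/2 = 2.287·29/2 = 33.161500
base radius r_b = r_p·cos α = 33.161500·cos 15.435° = 31.965464
roll angle φ = 13.792° = 0.24071581 rad
x = r_b·(cos φ + φ·sin φ) = 32.878197
y = r_b·(sin φ − φ·cos φ) = 0.147759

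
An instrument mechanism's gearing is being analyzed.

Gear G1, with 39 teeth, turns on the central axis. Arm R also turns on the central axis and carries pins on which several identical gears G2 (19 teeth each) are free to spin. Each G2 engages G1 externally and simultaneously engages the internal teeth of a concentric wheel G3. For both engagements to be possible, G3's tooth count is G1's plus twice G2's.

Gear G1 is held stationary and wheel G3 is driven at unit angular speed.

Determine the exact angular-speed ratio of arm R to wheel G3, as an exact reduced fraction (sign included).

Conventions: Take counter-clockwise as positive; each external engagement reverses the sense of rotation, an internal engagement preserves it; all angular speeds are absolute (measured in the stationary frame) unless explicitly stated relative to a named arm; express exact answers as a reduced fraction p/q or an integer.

77/116

topology: planetary set — G1 39T / G2 19T / G3 77T, arm = carrier (Willis)
ring teeth: 39 + 2·19 = 77
39(ω_sun−ω_arm) = −77(ω_ring−ω_arm),  ω_sun = 0, ω_ring = 1
39(0−ω_arm) = −77(1−ω_arm)  ⇒  116·ω_arm = 77  ⇒  ω_arm = 77/116
ω_out/ω_in = 77/116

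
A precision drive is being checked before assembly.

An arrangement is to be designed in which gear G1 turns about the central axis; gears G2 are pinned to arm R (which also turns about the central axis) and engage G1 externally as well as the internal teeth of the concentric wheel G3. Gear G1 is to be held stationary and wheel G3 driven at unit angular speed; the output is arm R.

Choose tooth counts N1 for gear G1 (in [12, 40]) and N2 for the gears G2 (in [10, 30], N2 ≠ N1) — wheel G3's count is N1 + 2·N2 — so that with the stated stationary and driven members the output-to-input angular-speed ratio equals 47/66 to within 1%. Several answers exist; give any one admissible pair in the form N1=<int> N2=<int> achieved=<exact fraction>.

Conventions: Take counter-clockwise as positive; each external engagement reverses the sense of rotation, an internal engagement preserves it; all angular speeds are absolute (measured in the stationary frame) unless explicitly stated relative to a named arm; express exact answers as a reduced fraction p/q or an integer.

class = planetary set [ratio 47/66 wanted; Willis about the carrier]
Willis with ω_sun = 0: ω_arm/ω_ring = N3/(N1+N3); set equal to 47/66  ⇒  N3/N1 = (47/66)/(1 − 47/66) = 47/19
N3 = N1 + 2·N2  ⇒  N2/N1 = (N3/N1 − 1)/2 = (47/19 − 1)/2 = 14/19
smallest multiple with N1 ≥ 12 and N2 ≥ 10: k = 1  ⇒  N1 = 1·19 = 19, N2 = 1·14 = 14 (N1 ≤ 40, N2 ≤ 30, N2 ≠ N1 ✓), N3 = 19 + 2·14 = 47
check: N3/(N1+N3) with N1 = 19, N3 = 47 gives 47/66; |achieved − target| = 0 ≤ 47/6600 ✓

N1=19 N2=14 achieved=47/66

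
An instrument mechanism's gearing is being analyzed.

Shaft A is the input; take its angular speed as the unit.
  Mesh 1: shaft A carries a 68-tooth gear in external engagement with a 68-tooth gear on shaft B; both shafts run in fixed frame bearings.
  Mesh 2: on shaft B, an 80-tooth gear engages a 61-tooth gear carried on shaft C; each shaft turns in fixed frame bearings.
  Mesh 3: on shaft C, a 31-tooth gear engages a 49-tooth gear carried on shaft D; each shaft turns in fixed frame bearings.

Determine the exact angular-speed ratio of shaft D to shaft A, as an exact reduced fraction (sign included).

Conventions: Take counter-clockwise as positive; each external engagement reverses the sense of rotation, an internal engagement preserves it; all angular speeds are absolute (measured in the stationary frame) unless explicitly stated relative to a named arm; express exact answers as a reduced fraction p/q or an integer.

-2480/2989

class = fixed-axis compound train [3 meshes; 3 ratios multiply, 3 sense flips]
mesh 1 [68T→68T]: running ratio 1, sense −
mesh 2 [80T→61T]: running ratio 80/61, sense +
mesh 3 [31T→49T]: running ratio 2480/2989, sense −
ω_out/ω_in = -2480/2989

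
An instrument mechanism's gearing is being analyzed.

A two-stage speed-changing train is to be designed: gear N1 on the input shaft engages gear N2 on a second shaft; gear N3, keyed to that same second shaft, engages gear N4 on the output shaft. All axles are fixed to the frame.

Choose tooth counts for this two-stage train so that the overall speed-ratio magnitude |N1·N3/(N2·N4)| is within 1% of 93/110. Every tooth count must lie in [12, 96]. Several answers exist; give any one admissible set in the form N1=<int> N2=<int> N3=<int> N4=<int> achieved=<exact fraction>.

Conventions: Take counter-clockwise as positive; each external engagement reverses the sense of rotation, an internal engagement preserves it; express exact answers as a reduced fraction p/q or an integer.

design class (target 93/110): fixed-axis compound train
target = 93/110 in lowest terms: an exact hit needs N1·N3 = k·93 and N2·N4 = k·110 for one integer k, every count in [12, 96]; additionally prefer no 1:1 stage (N1 ≠ N2, N3 ≠ N4)
k = 1…3: no 1:1-free in-range split of k·93 and k·110 into factor pairs; take k = 4
k = 4: N1·N3 = 372 = 12·31, N2·N4 = 440 = 20·22
achieved = 12·31/(20·22) = 93/110; |achieved − target| = 0 ≤ 93/11000 ✓

N1=12 N2=20 N3=31 N4=22 achieved=93/110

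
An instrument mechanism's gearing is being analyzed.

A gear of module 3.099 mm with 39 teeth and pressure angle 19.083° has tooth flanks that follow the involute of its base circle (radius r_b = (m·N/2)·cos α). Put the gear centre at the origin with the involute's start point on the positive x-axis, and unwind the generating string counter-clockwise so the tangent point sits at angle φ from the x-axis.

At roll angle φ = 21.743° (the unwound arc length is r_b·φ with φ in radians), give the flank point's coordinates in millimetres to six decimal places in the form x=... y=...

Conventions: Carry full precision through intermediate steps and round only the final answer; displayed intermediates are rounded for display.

x=61.074917 y=1.025442

single-mesh involute tooth geometry (39T wheel at module 3.099)
pitch radius r_p = m·N/2 = 3.099·39/2 = 60.430500
base radius r_b = r_p·cos α = 60.430500·cos 19.083° = 57.109600
roll angle φ = 21.743° = 0.37948694 rad
x = r_b·(cos φ + φ·sin φ) = 61.074917
y = r_b·(sin φ − φ·cos φ) = 1.025442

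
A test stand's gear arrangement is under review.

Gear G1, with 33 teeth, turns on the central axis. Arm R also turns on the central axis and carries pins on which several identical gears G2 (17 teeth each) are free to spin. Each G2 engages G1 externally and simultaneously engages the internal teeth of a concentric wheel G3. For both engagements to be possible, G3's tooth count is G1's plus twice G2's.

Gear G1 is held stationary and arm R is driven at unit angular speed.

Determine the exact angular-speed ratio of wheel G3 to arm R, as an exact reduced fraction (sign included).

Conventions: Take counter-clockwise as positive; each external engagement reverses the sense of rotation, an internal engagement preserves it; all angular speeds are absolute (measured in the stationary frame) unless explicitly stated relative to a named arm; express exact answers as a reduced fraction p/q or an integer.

100/67

recognized (axles ride arm R): planetary set, 33/17/67 teeth
ring teeth: 33 + 2·17 = 67
33(ω_sun−ω_arm) = −67(ω_ring−ω_arm),  ω_sun = 0, ω_arm = 1
ω_ring = 1 − (33/67)(0−1) = 100/67
ω_out/ω_in = 100/67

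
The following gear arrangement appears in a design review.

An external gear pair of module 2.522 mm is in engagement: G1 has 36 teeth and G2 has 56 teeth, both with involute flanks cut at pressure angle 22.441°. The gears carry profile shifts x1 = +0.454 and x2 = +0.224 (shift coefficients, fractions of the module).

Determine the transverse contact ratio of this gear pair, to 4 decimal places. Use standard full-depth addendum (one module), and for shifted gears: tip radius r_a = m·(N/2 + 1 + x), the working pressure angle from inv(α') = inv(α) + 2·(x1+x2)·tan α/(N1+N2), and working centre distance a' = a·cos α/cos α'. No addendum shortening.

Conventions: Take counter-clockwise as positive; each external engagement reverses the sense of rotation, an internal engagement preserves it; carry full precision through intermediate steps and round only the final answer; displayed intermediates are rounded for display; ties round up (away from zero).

topology: single-mesh involute geometry — m = 2.522, 36T/56T pair
base radii: r_b1 = 41.958302, r_b2 = 65.268470
tip radii: r_a1 = 49.062988, r_a2 = 73.702928
inv(α') = inv(22.441°) + 2·(+0.454+0.224)·tan α/(36+56) = 0.02742569  ⇒  α' = 24.30657°
a' = a·cos α / cos α' = 116.0120·cos 22.441°/cos 24.30657° = 117.656287
action lengths: √(r_a1²−r_b1²) = 25.429858, √(r_a2²−r_b2²) = 34.236653
base pitch p_b = π·m·cos α = 7.323105
CR = (25.429858 + 34.236653 − 117.656287·sin 24.30657°)/7.323105 = 1.534453
contact ratio ≈ 1.5345

1.5345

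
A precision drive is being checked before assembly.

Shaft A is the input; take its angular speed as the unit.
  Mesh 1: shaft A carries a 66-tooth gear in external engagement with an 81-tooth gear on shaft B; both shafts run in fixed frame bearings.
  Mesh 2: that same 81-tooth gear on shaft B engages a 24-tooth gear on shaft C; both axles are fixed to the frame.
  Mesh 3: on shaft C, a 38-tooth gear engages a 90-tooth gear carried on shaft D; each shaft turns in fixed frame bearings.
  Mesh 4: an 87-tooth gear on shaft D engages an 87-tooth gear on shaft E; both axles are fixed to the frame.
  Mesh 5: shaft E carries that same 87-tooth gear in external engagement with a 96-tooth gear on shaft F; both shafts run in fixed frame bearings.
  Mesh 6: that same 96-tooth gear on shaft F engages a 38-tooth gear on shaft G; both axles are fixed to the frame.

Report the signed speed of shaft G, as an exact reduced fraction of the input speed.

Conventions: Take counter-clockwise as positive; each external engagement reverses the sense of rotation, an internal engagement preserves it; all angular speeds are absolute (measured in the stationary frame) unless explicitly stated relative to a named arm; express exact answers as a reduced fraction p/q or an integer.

319/120

6-mesh fixed-axis compound train (all bearings frame-fixed)
mesh 1 [66T→81T]: |ω|/ω_in = 1×66/81 = 22/27, sense flips to −
mesh 2 [81T→24T]: |ω|/ω_in = (22/27)×81/24 = 11/4, sense flips to +
mesh 3 [38T→90T]: |ω|/ω_in = (11/4)×38/90 = 209/180, sense flips to −
mesh 4 [87T→87T]: |ω|/ω_in = (209/180)×87/87 = 209/180, sense flips to +
mesh 5 [87T→96T]: |ω|/ω_in = (209/180)×87/96 = 6061/5760, sense flips to −
mesh 6 [96T→38T]: |ω|/ω_in = (6061/5760)×96/38 = 319/120, sense flips to +
signed output speed (× input speed) = 319/120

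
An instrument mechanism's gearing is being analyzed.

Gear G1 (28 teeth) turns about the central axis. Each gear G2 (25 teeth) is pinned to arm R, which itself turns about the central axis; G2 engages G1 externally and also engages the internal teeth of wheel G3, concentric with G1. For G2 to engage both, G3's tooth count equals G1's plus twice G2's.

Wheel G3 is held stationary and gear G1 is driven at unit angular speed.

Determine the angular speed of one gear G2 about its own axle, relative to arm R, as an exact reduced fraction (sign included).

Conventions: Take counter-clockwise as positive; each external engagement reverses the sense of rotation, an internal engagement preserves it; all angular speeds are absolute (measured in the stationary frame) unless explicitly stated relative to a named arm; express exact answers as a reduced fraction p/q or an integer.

recognized (axles ride arm R): planetary set, 28/25/78 teeth
ring teeth: 28 + 2·25 = 78
28(ω_sun−ω_arm) = −78(ω_ring−ω_arm),  ω_ring = 0, ω_sun = 1
28(1−ω_arm) = −78(0−ω_arm)  ⇒  106·ω_arm = 28  ⇒  ω_arm = 14/53
sun–planet mesh: 28·(1−14/53) = −25·(ω_p−ω_arm)  ⇒  ω_p−ω_arm = -1092/1325
exact speed ratio = -1092/1325

-1092/1325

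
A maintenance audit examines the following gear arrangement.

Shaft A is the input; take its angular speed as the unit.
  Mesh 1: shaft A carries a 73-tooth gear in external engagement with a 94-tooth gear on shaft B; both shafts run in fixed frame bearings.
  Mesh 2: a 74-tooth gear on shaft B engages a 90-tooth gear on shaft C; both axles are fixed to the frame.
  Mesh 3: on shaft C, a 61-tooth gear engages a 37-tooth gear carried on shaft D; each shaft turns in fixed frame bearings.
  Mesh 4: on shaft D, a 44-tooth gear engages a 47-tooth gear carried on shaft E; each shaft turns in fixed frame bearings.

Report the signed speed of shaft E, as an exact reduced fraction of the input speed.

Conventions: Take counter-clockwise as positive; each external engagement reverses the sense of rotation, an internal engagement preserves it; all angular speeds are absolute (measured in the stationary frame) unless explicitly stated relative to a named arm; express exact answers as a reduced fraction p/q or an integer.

97966/99405

4-mesh fixed-axis compound train (all bearings frame-fixed)
mesh 1 [73T→94T]: |ω|/ω_in = 1×73/94 = 73/94, sense flips to −
mesh 2 [74T→90T]: |ω|/ω_in = (73/94)×74/90 = 2701/4230, sense flips to +
mesh 3 [61T→37T]: |ω|/ω_in = (2701/4230)×61/37 = 4453/4230, sense flips to −
mesh 4 [44T→47T]: |ω|/ω_in = (4453/4230)×44/47 = 97966/99405, sense flips to +
signed output speed (× input speed) = 97966/99405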